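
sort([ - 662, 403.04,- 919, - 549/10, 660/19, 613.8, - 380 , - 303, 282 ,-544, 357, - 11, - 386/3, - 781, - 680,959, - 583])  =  [ - 919, - 781, - 680, -662, - 583, - 544, - 380, - 303, - 386/3, - 549/10, - 11, 660/19,282, 357, 403.04, 613.8, 959]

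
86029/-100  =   - 861  +  71/100 = - 860.29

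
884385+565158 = 1449543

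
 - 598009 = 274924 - 872933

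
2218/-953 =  - 3+641/953 = - 2.33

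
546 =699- 153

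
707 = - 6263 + 6970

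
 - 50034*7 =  - 350238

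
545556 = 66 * 8266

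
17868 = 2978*6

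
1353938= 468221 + 885717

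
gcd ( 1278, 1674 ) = 18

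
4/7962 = 2/3981 = 0.00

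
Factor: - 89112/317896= - 141/503 = - 3^1*47^1*503^( -1 ) 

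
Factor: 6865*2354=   16160210=   2^1 * 5^1 * 11^1*107^1*1373^1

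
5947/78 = 76 + 19/78 = 76.24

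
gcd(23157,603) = 9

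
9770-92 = 9678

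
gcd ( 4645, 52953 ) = 929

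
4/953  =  4/953 = 0.00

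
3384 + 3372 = 6756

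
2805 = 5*561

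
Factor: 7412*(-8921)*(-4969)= 2^2*11^1*17^1*109^1*811^1 * 4969^1 = 328562463988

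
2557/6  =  426  +  1/6 = 426.17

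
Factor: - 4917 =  - 3^1*11^1*149^1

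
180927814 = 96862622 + 84065192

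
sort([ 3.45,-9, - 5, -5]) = [-9, - 5, - 5,3.45]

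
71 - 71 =0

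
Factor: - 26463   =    -  3^1*8821^1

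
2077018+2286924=4363942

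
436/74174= 218/37087= 0.01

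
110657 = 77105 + 33552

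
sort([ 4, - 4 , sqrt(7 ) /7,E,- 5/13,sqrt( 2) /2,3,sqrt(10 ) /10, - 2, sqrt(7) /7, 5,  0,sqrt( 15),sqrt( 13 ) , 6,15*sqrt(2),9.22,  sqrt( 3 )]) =[-4, - 2,-5/13, 0,sqrt( 10) /10 , sqrt(7 ) /7 , sqrt(7 )/7,sqrt( 2) /2,  sqrt( 3 ),  E, 3,sqrt( 13 ),sqrt(15), 4,  5,6,  9.22, 15 * sqrt(2 )] 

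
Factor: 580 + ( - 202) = 378 = 2^1 * 3^3 *7^1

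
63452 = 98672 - 35220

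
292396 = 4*73099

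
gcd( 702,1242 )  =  54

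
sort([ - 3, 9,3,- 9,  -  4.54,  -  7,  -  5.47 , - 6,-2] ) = [  -  9,-7, - 6, - 5.47, - 4.54, - 3, - 2,3, 9]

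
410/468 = 205/234 = 0.88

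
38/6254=19/3127 =0.01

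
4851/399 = 231/19  =  12.16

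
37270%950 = 220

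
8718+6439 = 15157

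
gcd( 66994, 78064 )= 82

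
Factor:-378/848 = - 189/424 =-2^ (  -  3)*3^3*7^1*53^ (-1 )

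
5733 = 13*441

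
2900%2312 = 588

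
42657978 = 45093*946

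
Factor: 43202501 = 43202501^1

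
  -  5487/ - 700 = 5487/700 = 7.84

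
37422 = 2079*18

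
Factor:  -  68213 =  - 68213^1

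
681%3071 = 681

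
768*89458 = 68703744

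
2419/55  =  2419/55= 43.98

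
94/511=94/511 = 0.18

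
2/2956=1/1478 = 0.00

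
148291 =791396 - 643105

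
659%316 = 27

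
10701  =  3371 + 7330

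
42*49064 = 2060688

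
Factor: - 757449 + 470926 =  - 286523 = - 181^1 * 1583^1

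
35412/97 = 35412/97 = 365.07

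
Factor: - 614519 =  - 139^1 *4421^1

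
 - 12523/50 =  - 12523/50=-250.46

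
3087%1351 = 385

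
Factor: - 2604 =  -  2^2*3^1*7^1*31^1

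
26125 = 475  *55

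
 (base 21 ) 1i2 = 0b1100110101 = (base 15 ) 39b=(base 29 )S9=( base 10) 821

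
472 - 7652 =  - 7180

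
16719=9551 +7168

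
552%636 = 552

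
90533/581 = 155 + 478/581 = 155.82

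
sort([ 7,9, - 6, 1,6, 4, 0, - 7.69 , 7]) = [-7.69, - 6,  0,1, 4,6, 7,7,9 ]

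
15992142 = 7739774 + 8252368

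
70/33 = 70/33 = 2.12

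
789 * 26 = 20514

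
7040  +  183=7223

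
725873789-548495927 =177377862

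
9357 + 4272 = 13629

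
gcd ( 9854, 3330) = 2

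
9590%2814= 1148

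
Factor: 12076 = 2^2*3019^1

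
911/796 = 911/796 = 1.14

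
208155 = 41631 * 5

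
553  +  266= 819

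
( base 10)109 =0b1101101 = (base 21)54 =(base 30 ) 3j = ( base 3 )11001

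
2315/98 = 23 + 61/98 = 23.62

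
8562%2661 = 579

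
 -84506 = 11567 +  - 96073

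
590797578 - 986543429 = -395745851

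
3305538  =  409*8082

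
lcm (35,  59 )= 2065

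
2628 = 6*438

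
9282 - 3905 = 5377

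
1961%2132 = 1961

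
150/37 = 4 + 2/37 = 4.05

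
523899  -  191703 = 332196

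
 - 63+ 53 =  - 10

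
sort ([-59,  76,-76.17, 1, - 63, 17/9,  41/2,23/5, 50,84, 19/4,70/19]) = [ - 76.17,-63, - 59, 1, 17/9,  70/19,23/5,  19/4,41/2, 50, 76, 84 ]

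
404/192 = 101/48 = 2.10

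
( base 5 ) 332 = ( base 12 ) 78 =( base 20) 4C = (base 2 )1011100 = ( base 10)92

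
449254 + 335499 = 784753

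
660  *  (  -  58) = -38280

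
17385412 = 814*21358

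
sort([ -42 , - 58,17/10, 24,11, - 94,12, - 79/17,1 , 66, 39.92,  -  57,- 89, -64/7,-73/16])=[ - 94,-89, - 58, - 57, - 42,- 64/7, - 79/17, - 73/16, 1,  17/10,11,12,24,  39.92, 66]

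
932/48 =19 + 5/12 = 19.42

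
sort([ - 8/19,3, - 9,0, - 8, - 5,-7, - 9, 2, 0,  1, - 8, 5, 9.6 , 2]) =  [ - 9, - 9,-8, - 8, - 7,  -  5, - 8/19,  0, 0, 1 , 2, 2,3, 5, 9.6 ]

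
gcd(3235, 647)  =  647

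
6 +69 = 75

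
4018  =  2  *2009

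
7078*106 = 750268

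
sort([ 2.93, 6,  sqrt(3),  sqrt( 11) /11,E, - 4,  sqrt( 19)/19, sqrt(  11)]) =[-4,  sqrt ( 19 )/19,  sqrt (11) /11,sqrt( 3), E, 2.93, sqrt( 11),  6 ]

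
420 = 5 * 84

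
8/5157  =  8/5157 =0.00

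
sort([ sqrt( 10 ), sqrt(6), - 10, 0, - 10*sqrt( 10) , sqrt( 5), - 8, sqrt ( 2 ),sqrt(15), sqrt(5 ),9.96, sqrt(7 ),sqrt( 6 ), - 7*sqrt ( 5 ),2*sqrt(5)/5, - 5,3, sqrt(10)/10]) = [-10*sqrt (10), - 7*sqrt( 5), - 10, - 8,  -  5, 0,sqrt(10 ) /10, 2*sqrt(5 )/5,sqrt ( 2 ),sqrt(5),sqrt( 5 ), sqrt ( 6 ) , sqrt(6), sqrt(7 ),3, sqrt( 10),sqrt ( 15),9.96]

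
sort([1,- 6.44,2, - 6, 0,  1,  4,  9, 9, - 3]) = [ - 6.44 ,  -  6, - 3,0,1, 1,2,4,9, 9]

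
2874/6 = 479 = 479.00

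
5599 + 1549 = 7148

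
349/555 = 349/555 = 0.63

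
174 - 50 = 124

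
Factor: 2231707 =2231707^1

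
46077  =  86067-39990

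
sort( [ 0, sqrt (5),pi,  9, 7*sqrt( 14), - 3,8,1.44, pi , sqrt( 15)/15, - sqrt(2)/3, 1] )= [ - 3, - sqrt( 2 )/3,0,sqrt( 15)/15,1 , 1.44, sqrt(5), pi , pi,8, 9 , 7 * sqrt(14 )]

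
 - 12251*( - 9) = 110259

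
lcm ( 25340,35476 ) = 177380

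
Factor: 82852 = 2^2*7^1 * 11^1 * 269^1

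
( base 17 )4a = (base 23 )39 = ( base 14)58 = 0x4E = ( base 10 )78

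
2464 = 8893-6429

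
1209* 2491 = 3011619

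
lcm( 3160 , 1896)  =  9480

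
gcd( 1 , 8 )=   1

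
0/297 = 0=0.00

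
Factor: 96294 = 2^1*3^1*11^1*1459^1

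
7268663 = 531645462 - 524376799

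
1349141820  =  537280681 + 811861139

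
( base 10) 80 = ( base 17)4C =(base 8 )120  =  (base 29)2m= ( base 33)2e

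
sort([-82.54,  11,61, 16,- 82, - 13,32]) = [ - 82.54,- 82, - 13,11, 16,32 , 61]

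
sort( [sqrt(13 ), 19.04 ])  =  [sqrt( 13), 19.04]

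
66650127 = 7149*9323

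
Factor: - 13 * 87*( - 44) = 49764 = 2^2*3^1* 11^1*13^1 *29^1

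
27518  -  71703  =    -  44185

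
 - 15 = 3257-3272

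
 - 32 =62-94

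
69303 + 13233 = 82536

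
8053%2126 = 1675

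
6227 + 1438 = 7665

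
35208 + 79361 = 114569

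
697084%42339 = 19660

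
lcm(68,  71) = 4828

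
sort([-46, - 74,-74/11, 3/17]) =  [ - 74, - 46, - 74/11,3/17]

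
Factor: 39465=3^2*5^1*877^1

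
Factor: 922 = 2^1*461^1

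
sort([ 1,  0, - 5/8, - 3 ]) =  [  -  3 , - 5/8, 0,1]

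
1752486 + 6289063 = 8041549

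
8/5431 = 8/5431 = 0.00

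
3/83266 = 3/83266 = 0.00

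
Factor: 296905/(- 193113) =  - 3^( - 2 )*5^1*7^1*17^1*  43^( - 1 ) = - 595/387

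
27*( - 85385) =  - 2305395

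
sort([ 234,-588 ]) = [ - 588,  234] 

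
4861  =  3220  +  1641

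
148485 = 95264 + 53221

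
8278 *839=6945242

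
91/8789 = 91/8789=0.01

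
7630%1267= 28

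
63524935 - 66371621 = -2846686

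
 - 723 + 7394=6671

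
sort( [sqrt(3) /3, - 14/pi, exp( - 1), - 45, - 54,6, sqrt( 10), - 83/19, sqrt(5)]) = [ - 54,-45, - 14/pi, - 83/19, exp( - 1), sqrt(3) /3, sqrt( 5 ), sqrt(10 ),6] 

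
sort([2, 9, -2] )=[  -  2,  2, 9]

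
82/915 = 82/915 = 0.09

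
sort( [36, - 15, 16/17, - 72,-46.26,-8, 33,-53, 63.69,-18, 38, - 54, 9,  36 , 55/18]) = [ - 72, - 54, - 53, - 46.26, - 18 , - 15, -8,16/17,  55/18,9, 33, 36, 36, 38, 63.69] 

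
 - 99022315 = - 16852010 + -82170305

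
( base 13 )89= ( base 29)3q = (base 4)1301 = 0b1110001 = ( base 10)113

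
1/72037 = 1/72037  =  0.00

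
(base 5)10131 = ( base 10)666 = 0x29A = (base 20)1D6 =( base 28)NM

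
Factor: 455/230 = 2^(-1)*7^1*13^1 * 23^(- 1 )  =  91/46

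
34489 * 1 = 34489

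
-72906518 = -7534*9677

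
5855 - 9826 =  - 3971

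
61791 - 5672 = 56119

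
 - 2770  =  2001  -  4771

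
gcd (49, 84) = 7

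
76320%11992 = 4368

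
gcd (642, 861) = 3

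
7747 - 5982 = 1765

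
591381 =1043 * 567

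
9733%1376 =101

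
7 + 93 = 100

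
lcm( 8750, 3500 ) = 17500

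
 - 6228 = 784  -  7012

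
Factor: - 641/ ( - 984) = 2^( - 3)*3^(-1)*41^( - 1)*641^1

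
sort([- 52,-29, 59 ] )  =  [ - 52, - 29,59 ]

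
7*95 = 665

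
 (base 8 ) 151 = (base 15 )70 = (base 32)39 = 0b1101001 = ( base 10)105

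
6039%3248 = 2791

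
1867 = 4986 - 3119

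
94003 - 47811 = 46192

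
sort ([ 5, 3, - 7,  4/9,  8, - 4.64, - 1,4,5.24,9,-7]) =[ -7,- 7,  -  4.64, - 1,4/9,3,4,5, 5.24,8,  9]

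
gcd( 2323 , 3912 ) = 1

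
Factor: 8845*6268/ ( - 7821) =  -55440460/7821 = - 2^2*3^( - 2) *5^1*11^( - 1 ) *29^1 * 61^1*79^ ( - 1)*1567^1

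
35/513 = 35/513 = 0.07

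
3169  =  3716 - 547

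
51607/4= 12901+3/4= 12901.75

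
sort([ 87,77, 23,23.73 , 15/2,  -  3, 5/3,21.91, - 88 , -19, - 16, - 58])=[- 88, - 58,-19, - 16,-3,5/3,  15/2 , 21.91,  23,  23.73,77,87 ]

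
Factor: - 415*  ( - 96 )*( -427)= - 2^5*3^1*5^1*7^1*61^1* 83^1 = -17011680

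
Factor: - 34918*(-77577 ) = 2708833686 = 2^1*3^1 * 13^1*17^1* 19^1*79^1*1361^1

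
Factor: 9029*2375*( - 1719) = - 36862021125 = - 3^2*5^3 * 19^1 * 191^1 * 9029^1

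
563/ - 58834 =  - 1 + 58271/58834 = - 0.01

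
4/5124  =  1/1281 = 0.00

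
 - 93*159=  - 14787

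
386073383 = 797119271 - 411045888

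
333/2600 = 333/2600 = 0.13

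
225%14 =1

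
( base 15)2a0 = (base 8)1130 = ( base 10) 600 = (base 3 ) 211020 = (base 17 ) 215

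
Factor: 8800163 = 421^1*20903^1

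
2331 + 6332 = 8663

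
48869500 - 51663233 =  - 2793733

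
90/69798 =15/11633 = 0.00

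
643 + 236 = 879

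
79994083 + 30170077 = 110164160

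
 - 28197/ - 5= 28197/5= 5639.40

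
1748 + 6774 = 8522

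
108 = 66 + 42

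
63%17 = 12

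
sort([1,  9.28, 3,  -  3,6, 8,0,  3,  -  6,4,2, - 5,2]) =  [ - 6,  -  5, - 3 , 0, 1,2, 2, 3, 3, 4, 6,8, 9.28 ]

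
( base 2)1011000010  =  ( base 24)15a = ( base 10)706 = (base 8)1302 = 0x2c2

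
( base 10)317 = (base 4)10331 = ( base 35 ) 92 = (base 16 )13D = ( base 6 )1245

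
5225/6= 5225/6 = 870.83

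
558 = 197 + 361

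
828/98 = 8  +  22/49 = 8.45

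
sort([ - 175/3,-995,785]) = [ - 995,-175/3, 785]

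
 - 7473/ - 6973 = 1 + 500/6973= 1.07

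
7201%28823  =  7201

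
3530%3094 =436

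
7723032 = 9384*823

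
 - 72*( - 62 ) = 4464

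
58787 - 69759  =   - 10972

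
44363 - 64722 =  - 20359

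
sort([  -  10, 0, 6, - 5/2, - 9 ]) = [ -10, - 9, - 5/2,0 , 6 ] 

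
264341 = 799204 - 534863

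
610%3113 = 610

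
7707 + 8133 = 15840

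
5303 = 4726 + 577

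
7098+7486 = 14584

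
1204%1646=1204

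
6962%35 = 32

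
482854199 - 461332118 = 21522081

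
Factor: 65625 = 3^1*5^5*7^1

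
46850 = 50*937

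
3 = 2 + 1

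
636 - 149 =487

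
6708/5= 6708/5 = 1341.60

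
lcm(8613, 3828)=34452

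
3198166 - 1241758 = 1956408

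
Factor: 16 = 2^4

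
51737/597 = 51737/597 = 86.66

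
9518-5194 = 4324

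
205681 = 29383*7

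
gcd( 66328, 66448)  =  8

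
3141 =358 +2783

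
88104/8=11013 = 11013.00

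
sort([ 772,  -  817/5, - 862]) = [ - 862,  -  817/5  ,  772]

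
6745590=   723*9330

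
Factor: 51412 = 2^2*12853^1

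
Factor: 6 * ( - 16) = - 96 = - 2^5  *3^1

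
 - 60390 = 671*( - 90) 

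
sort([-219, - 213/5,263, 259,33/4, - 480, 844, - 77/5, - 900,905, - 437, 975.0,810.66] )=[ - 900, - 480, - 437 , -219, - 213/5,- 77/5, 33/4, 259, 263,810.66,844, 905, 975.0] 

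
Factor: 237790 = 2^1 * 5^1*7^1 *43^1*79^1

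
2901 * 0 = 0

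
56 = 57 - 1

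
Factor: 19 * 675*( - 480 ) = -2^5 * 3^4 *5^3*19^1 =-6156000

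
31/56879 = 31/56879 = 0.00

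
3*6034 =18102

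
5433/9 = 603+2/3 = 603.67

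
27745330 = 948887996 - 921142666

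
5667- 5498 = 169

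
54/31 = 1+23/31=1.74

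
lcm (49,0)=0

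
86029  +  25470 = 111499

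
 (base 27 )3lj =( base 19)7ci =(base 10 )2773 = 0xad5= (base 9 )3721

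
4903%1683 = 1537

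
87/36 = 29/12 = 2.42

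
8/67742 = 4/33871= 0.00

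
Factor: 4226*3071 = 12978046 = 2^1* 37^1*83^1*2113^1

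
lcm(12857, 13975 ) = 321425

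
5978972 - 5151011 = 827961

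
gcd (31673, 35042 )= 1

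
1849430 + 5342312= 7191742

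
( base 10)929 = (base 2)1110100001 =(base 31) tu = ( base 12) 655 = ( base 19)2AH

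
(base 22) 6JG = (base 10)3338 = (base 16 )D0A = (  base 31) 3el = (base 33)325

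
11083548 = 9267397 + 1816151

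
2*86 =172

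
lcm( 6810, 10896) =54480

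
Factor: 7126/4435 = 2^1*5^ ( - 1 )*7^1*509^1 * 887^(-1)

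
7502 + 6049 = 13551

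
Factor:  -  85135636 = -2^2 * 137^1*337^1*461^1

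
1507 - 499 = 1008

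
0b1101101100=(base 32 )RC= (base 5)12001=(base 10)876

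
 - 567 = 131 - 698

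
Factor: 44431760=2^4*5^1*373^1*1489^1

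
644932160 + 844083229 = 1489015389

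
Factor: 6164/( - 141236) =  - 23/527 = - 17^( - 1 )  *23^1*31^ (-1 )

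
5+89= 94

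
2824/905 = 3 + 109/905 = 3.12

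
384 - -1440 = 1824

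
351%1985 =351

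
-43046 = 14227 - 57273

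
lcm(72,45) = 360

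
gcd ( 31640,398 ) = 2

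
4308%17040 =4308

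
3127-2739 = 388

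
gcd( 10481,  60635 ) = 1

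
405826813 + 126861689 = 532688502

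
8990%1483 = 92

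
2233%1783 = 450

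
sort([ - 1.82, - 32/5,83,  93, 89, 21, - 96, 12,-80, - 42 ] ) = [-96,  -  80 , -42 ,-32/5,-1.82,12,21,83, 89 , 93] 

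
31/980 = 31/980 = 0.03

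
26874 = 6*4479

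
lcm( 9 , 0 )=0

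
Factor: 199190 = 2^1*5^1*19919^1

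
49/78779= 49/78779= 0.00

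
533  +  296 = 829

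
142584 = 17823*8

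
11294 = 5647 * 2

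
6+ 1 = 7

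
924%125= 49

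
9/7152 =3/2384 = 0.00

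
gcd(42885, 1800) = 45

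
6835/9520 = 1367/1904 = 0.72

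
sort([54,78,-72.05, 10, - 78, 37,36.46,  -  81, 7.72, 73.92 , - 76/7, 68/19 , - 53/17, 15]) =[-81,-78,-72.05,- 76/7,  -  53/17, 68/19, 7.72,10, 15, 36.46, 37, 54, 73.92,78] 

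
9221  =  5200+4021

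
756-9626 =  - 8870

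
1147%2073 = 1147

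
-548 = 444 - 992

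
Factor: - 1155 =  - 3^1*5^1*7^1*11^1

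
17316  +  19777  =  37093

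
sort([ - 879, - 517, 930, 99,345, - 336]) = [ - 879, - 517, - 336, 99, 345,930]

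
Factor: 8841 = 3^1 *7^1 *421^1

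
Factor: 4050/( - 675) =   -  6 = - 2^1*3^1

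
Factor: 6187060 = 2^2*5^1 * 11^1*28123^1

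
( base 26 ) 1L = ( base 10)47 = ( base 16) 2F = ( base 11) 43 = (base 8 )57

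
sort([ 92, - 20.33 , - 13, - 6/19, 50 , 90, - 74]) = [ - 74,  -  20.33, - 13,-6/19,50, 90, 92] 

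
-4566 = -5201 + 635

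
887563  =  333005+554558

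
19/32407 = 19/32407=0.00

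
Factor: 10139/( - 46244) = -2^( - 2)*11^( - 1)*1051^(-1 )*10139^1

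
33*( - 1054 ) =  - 34782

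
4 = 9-5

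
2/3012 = 1/1506= 0.00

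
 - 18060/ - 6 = 3010 + 0/1 = 3010.00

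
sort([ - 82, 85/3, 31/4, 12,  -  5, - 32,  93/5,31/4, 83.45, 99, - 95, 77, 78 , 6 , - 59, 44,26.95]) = [ - 95 , - 82, - 59,- 32, -5, 6,31/4, 31/4 , 12, 93/5, 26.95,  85/3,44,77,78,83.45, 99]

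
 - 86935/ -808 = 86935/808=107.59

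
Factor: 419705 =5^1*11^1* 13^1*587^1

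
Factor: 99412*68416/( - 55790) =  - 3400685696/27895 =- 2^7*5^ (  -  1 )*7^( - 1 )*29^1*797^(  -  1 )*857^1*1069^1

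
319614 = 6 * 53269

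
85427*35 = 2989945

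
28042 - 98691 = -70649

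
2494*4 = 9976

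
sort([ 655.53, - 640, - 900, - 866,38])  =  [ - 900, -866, - 640, 38,  655.53 ] 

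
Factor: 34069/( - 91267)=-7^1*11^ ( - 1)*31^1*157^1*8297^(  -  1)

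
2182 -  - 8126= 10308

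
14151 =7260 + 6891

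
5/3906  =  5/3906 =0.00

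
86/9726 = 43/4863= 0.01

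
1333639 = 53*25163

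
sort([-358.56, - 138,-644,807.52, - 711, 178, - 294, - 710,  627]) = [ - 711,  -  710, - 644 , - 358.56, - 294,-138, 178,627, 807.52]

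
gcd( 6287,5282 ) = 1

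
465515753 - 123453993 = 342061760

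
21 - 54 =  - 33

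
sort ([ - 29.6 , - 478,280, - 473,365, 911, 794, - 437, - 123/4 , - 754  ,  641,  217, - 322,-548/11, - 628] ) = [ - 754,  -  628, -478,  -  473, - 437,-322,- 548/11, - 123/4,- 29.6,217, 280,365 , 641,794 , 911 ] 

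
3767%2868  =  899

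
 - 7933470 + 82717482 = 74784012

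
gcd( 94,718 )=2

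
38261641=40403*947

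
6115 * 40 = 244600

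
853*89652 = 76473156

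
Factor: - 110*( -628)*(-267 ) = - 2^3*3^1*5^1*11^1*89^1* 157^1 = - 18444360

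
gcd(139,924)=1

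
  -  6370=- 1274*5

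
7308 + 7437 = 14745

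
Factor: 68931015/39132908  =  2^( - 2)*3^1*5^1*251^( - 1)*1327^1*3463^1*38977^( - 1 ) 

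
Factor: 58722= 2^1*3^1  *  9787^1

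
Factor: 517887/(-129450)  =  -2^(-1 )*3^2*5^(- 2)* 863^(  -  1)*19181^1 =-172629/43150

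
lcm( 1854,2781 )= 5562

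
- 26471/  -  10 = 26471/10 = 2647.10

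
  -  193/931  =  -193/931 = - 0.21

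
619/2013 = 619/2013 = 0.31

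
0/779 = 0 = 0.00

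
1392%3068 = 1392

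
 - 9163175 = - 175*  52361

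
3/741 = 1/247  =  0.00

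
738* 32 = 23616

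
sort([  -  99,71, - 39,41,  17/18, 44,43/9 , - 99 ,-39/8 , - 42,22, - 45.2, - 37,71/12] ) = [ - 99,  -  99, - 45.2,-42, - 39,- 37, - 39/8, 17/18,43/9,71/12,22,41,44, 71 ]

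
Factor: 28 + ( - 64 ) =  - 2^2*3^2 = -36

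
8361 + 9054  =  17415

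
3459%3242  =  217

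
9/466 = 9/466= 0.02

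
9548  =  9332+216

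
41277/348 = 118+71/116 = 118.61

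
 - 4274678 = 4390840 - 8665518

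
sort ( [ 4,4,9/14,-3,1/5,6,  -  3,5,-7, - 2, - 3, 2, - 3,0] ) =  [-7,-3,  -  3, - 3 , - 3, - 2,0, 1/5,9/14, 2,4,4, 5 , 6 ]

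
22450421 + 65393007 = 87843428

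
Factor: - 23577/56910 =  - 2^( - 1)*5^( - 1 )*7^( - 1 )*29^1 = - 29/70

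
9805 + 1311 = 11116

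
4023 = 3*1341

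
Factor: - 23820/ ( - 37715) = 12/19  =  2^2*3^1*19^( - 1)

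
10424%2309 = 1188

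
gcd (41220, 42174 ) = 18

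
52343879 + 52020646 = 104364525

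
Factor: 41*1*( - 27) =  - 3^3*41^1= -1107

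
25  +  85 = 110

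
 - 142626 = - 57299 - 85327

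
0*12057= 0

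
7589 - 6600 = 989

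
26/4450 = 13/2225  =  0.01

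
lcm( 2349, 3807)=110403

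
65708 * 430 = 28254440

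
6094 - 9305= -3211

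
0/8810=0 = 0.00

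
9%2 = 1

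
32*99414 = 3181248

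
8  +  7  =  15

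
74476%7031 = 4166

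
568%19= 17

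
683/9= 683/9 = 75.89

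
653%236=181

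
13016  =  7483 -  - 5533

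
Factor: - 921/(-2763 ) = 1/3 = 3^(-1)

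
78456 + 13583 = 92039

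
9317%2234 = 381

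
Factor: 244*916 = 2^4*61^1 *229^1 =223504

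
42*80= 3360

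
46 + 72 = 118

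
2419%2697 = 2419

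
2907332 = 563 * 5164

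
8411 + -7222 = 1189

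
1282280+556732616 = 558014896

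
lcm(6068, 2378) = 175972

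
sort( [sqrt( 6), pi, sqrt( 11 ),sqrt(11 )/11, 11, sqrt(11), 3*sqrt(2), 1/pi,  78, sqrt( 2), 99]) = [ sqrt(11)/11, 1/pi,sqrt(2),sqrt( 6), pi , sqrt( 11),sqrt(11 ) , 3*sqrt(2 ),11, 78,99 ]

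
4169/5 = 833 + 4/5 = 833.80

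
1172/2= 586 = 586.00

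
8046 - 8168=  - 122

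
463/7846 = 463/7846 = 0.06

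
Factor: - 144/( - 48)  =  3^1 = 3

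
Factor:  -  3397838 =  - 2^1 * 67^1*25357^1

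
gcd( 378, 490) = 14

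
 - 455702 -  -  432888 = - 22814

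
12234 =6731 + 5503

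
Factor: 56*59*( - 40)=  -  132160=- 2^6*5^1*7^1*59^1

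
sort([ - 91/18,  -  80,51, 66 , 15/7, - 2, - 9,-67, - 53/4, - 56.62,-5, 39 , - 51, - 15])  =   [ - 80, - 67, - 56.62, - 51 , - 15, - 53/4 , - 9, - 91/18, - 5, - 2, 15/7, 39,  51, 66]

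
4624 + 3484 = 8108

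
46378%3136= 2474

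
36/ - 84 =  -1 + 4/7  =  - 0.43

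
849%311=227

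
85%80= 5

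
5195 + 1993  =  7188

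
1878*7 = 13146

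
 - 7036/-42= 167 + 11/21 = 167.52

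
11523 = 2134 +9389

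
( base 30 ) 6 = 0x6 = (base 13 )6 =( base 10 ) 6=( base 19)6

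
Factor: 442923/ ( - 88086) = -2^ ( - 1 )*13^1*41^1*53^( - 1)  =  -533/106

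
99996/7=99996/7 = 14285.14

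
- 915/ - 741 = 305/247 = 1.23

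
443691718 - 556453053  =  -112761335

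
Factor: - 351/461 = -3^3*13^1*  461^ (-1 ) 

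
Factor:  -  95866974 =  - 2^1*3^2 *7^1*79^1*9631^1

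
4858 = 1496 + 3362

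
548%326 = 222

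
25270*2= 50540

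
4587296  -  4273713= 313583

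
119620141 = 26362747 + 93257394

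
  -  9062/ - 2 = 4531/1=4531.00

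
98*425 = 41650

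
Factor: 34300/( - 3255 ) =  - 2^2*3^( - 1 )*5^1*7^2 * 31^ ( - 1) = -  980/93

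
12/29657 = 12/29657 = 0.00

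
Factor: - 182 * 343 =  - 62426 = - 2^1*7^4*13^1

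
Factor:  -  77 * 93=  - 7161 = -3^1 * 7^1 * 11^1*31^1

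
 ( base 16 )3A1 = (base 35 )QJ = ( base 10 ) 929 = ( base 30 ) 10t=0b1110100001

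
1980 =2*990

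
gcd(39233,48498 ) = 1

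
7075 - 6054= 1021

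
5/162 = 5/162 = 0.03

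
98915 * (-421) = -41643215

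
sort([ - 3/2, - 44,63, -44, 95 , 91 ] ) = [ - 44, - 44 ,  -  3/2 , 63,91,95 ]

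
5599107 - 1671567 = 3927540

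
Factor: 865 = 5^1*173^1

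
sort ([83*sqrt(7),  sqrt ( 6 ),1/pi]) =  [1/pi, sqrt( 6 ), 83* sqrt(7 )]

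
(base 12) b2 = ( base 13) a4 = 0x86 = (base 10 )134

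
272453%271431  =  1022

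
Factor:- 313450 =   -  2^1* 5^2*6269^1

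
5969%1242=1001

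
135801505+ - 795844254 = - 660042749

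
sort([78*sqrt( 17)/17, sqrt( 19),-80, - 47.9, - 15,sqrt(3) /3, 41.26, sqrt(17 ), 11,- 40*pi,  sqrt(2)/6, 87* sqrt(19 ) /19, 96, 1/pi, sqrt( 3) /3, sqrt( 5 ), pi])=[ - 40*pi, - 80 , - 47.9, - 15,sqrt( 2)/6, 1/pi, sqrt(3) /3, sqrt(3 ) /3, sqrt( 5 ),pi, sqrt( 17),  sqrt (19 ), 11 , 78*sqrt(17)/17, 87*sqrt( 19) /19, 41.26,96 ]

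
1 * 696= 696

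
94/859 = 94/859 = 0.11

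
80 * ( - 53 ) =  - 4240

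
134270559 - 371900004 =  - 237629445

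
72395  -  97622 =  -25227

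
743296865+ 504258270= 1247555135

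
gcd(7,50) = 1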